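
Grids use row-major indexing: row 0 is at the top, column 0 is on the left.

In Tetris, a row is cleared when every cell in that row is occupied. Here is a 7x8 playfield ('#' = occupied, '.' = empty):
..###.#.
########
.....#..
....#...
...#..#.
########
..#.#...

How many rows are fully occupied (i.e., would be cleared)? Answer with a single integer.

Answer: 2

Derivation:
Check each row:
  row 0: 4 empty cells -> not full
  row 1: 0 empty cells -> FULL (clear)
  row 2: 7 empty cells -> not full
  row 3: 7 empty cells -> not full
  row 4: 6 empty cells -> not full
  row 5: 0 empty cells -> FULL (clear)
  row 6: 6 empty cells -> not full
Total rows cleared: 2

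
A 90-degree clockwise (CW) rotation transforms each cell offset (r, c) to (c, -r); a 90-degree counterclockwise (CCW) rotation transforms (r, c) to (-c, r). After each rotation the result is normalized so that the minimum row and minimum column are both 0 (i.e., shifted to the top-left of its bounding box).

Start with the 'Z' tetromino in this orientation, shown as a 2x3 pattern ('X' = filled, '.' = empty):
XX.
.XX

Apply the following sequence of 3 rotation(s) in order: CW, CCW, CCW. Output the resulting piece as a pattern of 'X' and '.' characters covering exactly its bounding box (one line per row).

Answer: .X
XX
X.

Derivation:
Start:
XX.
.XX
After rotation 1 (CW):
.X
XX
X.
After rotation 2 (CCW):
XX.
.XX
After rotation 3 (CCW):
.X
XX
X.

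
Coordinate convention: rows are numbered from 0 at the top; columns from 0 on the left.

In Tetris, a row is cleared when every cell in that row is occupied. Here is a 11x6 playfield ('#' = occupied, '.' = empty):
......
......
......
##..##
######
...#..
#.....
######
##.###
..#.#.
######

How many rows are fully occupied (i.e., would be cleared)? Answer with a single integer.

Check each row:
  row 0: 6 empty cells -> not full
  row 1: 6 empty cells -> not full
  row 2: 6 empty cells -> not full
  row 3: 2 empty cells -> not full
  row 4: 0 empty cells -> FULL (clear)
  row 5: 5 empty cells -> not full
  row 6: 5 empty cells -> not full
  row 7: 0 empty cells -> FULL (clear)
  row 8: 1 empty cell -> not full
  row 9: 4 empty cells -> not full
  row 10: 0 empty cells -> FULL (clear)
Total rows cleared: 3

Answer: 3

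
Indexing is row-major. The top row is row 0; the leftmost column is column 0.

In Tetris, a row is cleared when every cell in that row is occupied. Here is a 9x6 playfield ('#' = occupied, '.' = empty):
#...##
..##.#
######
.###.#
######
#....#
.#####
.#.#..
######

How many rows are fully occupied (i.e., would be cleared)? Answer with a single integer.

Check each row:
  row 0: 3 empty cells -> not full
  row 1: 3 empty cells -> not full
  row 2: 0 empty cells -> FULL (clear)
  row 3: 2 empty cells -> not full
  row 4: 0 empty cells -> FULL (clear)
  row 5: 4 empty cells -> not full
  row 6: 1 empty cell -> not full
  row 7: 4 empty cells -> not full
  row 8: 0 empty cells -> FULL (clear)
Total rows cleared: 3

Answer: 3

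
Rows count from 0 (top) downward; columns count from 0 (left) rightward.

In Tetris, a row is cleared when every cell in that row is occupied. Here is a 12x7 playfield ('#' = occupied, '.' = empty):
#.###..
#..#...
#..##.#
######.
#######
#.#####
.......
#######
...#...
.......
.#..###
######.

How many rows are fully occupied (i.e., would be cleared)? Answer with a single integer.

Answer: 2

Derivation:
Check each row:
  row 0: 3 empty cells -> not full
  row 1: 5 empty cells -> not full
  row 2: 3 empty cells -> not full
  row 3: 1 empty cell -> not full
  row 4: 0 empty cells -> FULL (clear)
  row 5: 1 empty cell -> not full
  row 6: 7 empty cells -> not full
  row 7: 0 empty cells -> FULL (clear)
  row 8: 6 empty cells -> not full
  row 9: 7 empty cells -> not full
  row 10: 3 empty cells -> not full
  row 11: 1 empty cell -> not full
Total rows cleared: 2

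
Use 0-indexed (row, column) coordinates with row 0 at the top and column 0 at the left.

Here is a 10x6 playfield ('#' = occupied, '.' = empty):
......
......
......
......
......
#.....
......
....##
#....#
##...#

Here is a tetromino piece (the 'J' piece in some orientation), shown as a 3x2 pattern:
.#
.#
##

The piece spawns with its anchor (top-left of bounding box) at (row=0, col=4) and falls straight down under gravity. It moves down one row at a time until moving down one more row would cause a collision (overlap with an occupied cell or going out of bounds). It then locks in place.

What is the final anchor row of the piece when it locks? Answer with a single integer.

Answer: 4

Derivation:
Spawn at (row=0, col=4). Try each row:
  row 0: fits
  row 1: fits
  row 2: fits
  row 3: fits
  row 4: fits
  row 5: blocked -> lock at row 4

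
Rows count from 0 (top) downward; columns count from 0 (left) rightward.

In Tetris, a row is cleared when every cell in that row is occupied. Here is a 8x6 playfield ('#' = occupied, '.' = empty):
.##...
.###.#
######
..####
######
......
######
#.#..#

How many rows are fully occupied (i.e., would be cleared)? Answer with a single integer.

Answer: 3

Derivation:
Check each row:
  row 0: 4 empty cells -> not full
  row 1: 2 empty cells -> not full
  row 2: 0 empty cells -> FULL (clear)
  row 3: 2 empty cells -> not full
  row 4: 0 empty cells -> FULL (clear)
  row 5: 6 empty cells -> not full
  row 6: 0 empty cells -> FULL (clear)
  row 7: 3 empty cells -> not full
Total rows cleared: 3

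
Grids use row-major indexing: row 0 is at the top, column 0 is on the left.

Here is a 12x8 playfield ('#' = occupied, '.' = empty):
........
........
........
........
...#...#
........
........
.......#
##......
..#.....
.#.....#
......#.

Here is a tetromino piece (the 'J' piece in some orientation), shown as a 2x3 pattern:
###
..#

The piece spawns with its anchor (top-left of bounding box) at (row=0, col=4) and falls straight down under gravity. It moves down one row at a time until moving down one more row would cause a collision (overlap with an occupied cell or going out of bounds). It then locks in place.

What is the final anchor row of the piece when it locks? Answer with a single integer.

Answer: 9

Derivation:
Spawn at (row=0, col=4). Try each row:
  row 0: fits
  row 1: fits
  row 2: fits
  row 3: fits
  row 4: fits
  row 5: fits
  row 6: fits
  row 7: fits
  row 8: fits
  row 9: fits
  row 10: blocked -> lock at row 9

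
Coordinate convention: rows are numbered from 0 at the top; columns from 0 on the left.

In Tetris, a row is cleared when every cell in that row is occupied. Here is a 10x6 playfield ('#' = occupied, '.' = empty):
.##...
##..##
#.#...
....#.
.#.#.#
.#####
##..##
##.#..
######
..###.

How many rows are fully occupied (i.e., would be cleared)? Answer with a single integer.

Answer: 1

Derivation:
Check each row:
  row 0: 4 empty cells -> not full
  row 1: 2 empty cells -> not full
  row 2: 4 empty cells -> not full
  row 3: 5 empty cells -> not full
  row 4: 3 empty cells -> not full
  row 5: 1 empty cell -> not full
  row 6: 2 empty cells -> not full
  row 7: 3 empty cells -> not full
  row 8: 0 empty cells -> FULL (clear)
  row 9: 3 empty cells -> not full
Total rows cleared: 1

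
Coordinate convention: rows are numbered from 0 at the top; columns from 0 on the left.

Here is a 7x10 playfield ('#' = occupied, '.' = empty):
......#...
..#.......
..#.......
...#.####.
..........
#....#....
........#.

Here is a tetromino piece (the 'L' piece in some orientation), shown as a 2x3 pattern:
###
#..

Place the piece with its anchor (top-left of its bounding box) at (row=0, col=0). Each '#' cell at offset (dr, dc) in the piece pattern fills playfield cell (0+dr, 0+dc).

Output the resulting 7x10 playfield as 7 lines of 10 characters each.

Answer: ###...#...
#.#.......
..#.......
...#.####.
..........
#....#....
........#.

Derivation:
Fill (0+0,0+0) = (0,0)
Fill (0+0,0+1) = (0,1)
Fill (0+0,0+2) = (0,2)
Fill (0+1,0+0) = (1,0)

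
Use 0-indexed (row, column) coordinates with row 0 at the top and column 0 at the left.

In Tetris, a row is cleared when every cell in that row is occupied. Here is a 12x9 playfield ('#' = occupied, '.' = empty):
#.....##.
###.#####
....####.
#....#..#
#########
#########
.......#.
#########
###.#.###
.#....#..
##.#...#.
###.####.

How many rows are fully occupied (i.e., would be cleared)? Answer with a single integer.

Answer: 3

Derivation:
Check each row:
  row 0: 6 empty cells -> not full
  row 1: 1 empty cell -> not full
  row 2: 5 empty cells -> not full
  row 3: 6 empty cells -> not full
  row 4: 0 empty cells -> FULL (clear)
  row 5: 0 empty cells -> FULL (clear)
  row 6: 8 empty cells -> not full
  row 7: 0 empty cells -> FULL (clear)
  row 8: 2 empty cells -> not full
  row 9: 7 empty cells -> not full
  row 10: 5 empty cells -> not full
  row 11: 2 empty cells -> not full
Total rows cleared: 3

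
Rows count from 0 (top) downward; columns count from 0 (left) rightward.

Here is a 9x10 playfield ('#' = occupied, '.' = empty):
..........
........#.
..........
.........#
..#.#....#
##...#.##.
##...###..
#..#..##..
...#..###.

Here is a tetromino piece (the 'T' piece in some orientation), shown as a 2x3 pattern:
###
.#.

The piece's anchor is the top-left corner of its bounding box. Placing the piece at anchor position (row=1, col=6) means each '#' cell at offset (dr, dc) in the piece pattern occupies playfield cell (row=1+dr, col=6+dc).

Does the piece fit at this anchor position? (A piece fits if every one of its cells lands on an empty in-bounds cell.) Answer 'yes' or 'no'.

Check each piece cell at anchor (1, 6):
  offset (0,0) -> (1,6): empty -> OK
  offset (0,1) -> (1,7): empty -> OK
  offset (0,2) -> (1,8): occupied ('#') -> FAIL
  offset (1,1) -> (2,7): empty -> OK
All cells valid: no

Answer: no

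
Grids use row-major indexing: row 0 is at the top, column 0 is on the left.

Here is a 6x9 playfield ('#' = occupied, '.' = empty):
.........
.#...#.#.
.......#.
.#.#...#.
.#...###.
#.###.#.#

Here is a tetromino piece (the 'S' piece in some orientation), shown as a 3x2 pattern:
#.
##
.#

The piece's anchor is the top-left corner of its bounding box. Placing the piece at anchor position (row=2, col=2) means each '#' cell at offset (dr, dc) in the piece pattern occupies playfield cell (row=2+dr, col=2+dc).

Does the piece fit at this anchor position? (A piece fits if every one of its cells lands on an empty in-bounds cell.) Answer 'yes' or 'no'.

Check each piece cell at anchor (2, 2):
  offset (0,0) -> (2,2): empty -> OK
  offset (1,0) -> (3,2): empty -> OK
  offset (1,1) -> (3,3): occupied ('#') -> FAIL
  offset (2,1) -> (4,3): empty -> OK
All cells valid: no

Answer: no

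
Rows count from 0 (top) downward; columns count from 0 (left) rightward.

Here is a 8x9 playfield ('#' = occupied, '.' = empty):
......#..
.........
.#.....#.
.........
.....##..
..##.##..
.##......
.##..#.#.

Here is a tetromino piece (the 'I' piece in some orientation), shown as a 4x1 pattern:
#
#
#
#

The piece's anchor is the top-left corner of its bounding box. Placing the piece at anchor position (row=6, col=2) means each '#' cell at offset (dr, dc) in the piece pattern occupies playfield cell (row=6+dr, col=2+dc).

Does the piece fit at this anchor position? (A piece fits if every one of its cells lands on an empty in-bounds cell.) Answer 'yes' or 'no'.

Answer: no

Derivation:
Check each piece cell at anchor (6, 2):
  offset (0,0) -> (6,2): occupied ('#') -> FAIL
  offset (1,0) -> (7,2): occupied ('#') -> FAIL
  offset (2,0) -> (8,2): out of bounds -> FAIL
  offset (3,0) -> (9,2): out of bounds -> FAIL
All cells valid: no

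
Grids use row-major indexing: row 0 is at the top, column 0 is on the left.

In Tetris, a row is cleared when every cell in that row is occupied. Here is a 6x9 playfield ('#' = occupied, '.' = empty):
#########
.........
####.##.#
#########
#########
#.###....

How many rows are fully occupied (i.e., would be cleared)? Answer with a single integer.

Answer: 3

Derivation:
Check each row:
  row 0: 0 empty cells -> FULL (clear)
  row 1: 9 empty cells -> not full
  row 2: 2 empty cells -> not full
  row 3: 0 empty cells -> FULL (clear)
  row 4: 0 empty cells -> FULL (clear)
  row 5: 5 empty cells -> not full
Total rows cleared: 3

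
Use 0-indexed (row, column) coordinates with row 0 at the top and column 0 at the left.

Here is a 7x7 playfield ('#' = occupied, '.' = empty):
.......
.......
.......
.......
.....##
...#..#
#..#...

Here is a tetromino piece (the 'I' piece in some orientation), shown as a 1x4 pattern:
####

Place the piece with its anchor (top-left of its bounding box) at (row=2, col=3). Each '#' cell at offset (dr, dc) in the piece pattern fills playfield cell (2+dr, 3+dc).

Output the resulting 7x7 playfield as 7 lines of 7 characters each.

Fill (2+0,3+0) = (2,3)
Fill (2+0,3+1) = (2,4)
Fill (2+0,3+2) = (2,5)
Fill (2+0,3+3) = (2,6)

Answer: .......
.......
...####
.......
.....##
...#..#
#..#...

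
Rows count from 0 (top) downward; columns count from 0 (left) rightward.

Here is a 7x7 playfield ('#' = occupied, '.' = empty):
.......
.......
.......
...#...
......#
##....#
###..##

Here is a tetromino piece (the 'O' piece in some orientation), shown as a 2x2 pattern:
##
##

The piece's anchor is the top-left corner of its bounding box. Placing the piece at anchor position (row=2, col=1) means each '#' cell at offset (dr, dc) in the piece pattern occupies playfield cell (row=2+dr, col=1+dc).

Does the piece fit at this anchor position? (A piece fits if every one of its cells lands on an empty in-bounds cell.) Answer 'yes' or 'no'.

Answer: yes

Derivation:
Check each piece cell at anchor (2, 1):
  offset (0,0) -> (2,1): empty -> OK
  offset (0,1) -> (2,2): empty -> OK
  offset (1,0) -> (3,1): empty -> OK
  offset (1,1) -> (3,2): empty -> OK
All cells valid: yes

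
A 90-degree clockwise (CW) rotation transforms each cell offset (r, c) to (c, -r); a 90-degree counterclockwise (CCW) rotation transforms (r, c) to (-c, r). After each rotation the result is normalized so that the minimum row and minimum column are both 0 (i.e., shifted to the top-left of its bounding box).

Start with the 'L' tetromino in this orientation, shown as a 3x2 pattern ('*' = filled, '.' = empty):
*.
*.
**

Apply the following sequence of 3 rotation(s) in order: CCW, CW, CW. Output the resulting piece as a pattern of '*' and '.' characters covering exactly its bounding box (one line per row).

Answer: ***
*..

Derivation:
Start:
*.
*.
**
After rotation 1 (CCW):
..*
***
After rotation 2 (CW):
*.
*.
**
After rotation 3 (CW):
***
*..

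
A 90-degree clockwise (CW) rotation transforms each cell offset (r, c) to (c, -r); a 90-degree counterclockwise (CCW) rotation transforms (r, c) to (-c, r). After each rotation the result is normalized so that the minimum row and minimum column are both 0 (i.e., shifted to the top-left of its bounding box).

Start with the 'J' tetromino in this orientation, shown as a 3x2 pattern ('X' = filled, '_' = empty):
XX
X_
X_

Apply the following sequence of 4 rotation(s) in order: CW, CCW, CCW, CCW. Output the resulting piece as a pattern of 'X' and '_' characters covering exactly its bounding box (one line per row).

Start:
XX
X_
X_
After rotation 1 (CW):
XXX
__X
After rotation 2 (CCW):
XX
X_
X_
After rotation 3 (CCW):
X__
XXX
After rotation 4 (CCW):
_X
_X
XX

Answer: _X
_X
XX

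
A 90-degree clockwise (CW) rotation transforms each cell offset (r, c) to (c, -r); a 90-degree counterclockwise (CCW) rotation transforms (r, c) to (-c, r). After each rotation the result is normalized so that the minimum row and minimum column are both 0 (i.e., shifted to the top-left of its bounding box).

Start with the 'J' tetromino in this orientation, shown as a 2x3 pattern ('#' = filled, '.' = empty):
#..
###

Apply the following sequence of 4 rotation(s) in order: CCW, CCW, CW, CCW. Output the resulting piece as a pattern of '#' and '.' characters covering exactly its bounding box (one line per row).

Start:
#..
###
After rotation 1 (CCW):
.#
.#
##
After rotation 2 (CCW):
###
..#
After rotation 3 (CW):
.#
.#
##
After rotation 4 (CCW):
###
..#

Answer: ###
..#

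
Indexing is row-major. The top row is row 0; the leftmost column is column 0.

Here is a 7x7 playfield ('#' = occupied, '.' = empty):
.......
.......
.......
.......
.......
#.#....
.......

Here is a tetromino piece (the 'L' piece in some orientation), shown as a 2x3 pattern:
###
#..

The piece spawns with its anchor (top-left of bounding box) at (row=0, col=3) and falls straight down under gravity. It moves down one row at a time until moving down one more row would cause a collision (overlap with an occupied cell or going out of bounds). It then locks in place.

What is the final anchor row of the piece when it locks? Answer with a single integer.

Spawn at (row=0, col=3). Try each row:
  row 0: fits
  row 1: fits
  row 2: fits
  row 3: fits
  row 4: fits
  row 5: fits
  row 6: blocked -> lock at row 5

Answer: 5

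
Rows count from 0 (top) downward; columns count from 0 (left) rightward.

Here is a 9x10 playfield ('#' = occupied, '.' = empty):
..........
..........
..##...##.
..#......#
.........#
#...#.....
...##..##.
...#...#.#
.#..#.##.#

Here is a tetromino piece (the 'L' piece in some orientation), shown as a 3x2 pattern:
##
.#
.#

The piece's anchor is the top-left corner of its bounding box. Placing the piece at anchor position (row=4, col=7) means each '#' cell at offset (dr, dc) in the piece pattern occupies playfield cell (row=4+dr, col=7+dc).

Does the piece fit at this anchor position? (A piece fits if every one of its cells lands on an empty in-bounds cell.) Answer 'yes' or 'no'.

Check each piece cell at anchor (4, 7):
  offset (0,0) -> (4,7): empty -> OK
  offset (0,1) -> (4,8): empty -> OK
  offset (1,1) -> (5,8): empty -> OK
  offset (2,1) -> (6,8): occupied ('#') -> FAIL
All cells valid: no

Answer: no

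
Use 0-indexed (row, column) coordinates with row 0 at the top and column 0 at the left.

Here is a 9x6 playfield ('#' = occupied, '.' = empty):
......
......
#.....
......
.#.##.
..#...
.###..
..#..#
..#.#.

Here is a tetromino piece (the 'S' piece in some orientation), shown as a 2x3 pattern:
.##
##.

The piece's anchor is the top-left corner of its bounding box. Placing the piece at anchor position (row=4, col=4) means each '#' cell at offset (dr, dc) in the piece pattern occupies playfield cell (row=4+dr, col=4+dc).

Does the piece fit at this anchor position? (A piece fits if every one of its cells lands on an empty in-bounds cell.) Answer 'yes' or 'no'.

Check each piece cell at anchor (4, 4):
  offset (0,1) -> (4,5): empty -> OK
  offset (0,2) -> (4,6): out of bounds -> FAIL
  offset (1,0) -> (5,4): empty -> OK
  offset (1,1) -> (5,5): empty -> OK
All cells valid: no

Answer: no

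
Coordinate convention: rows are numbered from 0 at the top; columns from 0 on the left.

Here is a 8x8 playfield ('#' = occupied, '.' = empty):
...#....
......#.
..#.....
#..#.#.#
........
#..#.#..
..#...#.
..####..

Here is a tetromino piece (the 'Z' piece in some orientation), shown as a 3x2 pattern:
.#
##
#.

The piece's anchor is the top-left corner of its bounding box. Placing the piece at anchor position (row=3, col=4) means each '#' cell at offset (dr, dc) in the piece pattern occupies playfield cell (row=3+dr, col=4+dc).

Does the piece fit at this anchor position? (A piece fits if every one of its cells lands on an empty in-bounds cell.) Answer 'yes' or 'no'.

Check each piece cell at anchor (3, 4):
  offset (0,1) -> (3,5): occupied ('#') -> FAIL
  offset (1,0) -> (4,4): empty -> OK
  offset (1,1) -> (4,5): empty -> OK
  offset (2,0) -> (5,4): empty -> OK
All cells valid: no

Answer: no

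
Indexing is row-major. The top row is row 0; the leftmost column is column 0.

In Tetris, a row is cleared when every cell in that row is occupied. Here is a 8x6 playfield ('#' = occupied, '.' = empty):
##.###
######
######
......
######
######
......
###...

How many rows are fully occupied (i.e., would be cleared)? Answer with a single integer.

Check each row:
  row 0: 1 empty cell -> not full
  row 1: 0 empty cells -> FULL (clear)
  row 2: 0 empty cells -> FULL (clear)
  row 3: 6 empty cells -> not full
  row 4: 0 empty cells -> FULL (clear)
  row 5: 0 empty cells -> FULL (clear)
  row 6: 6 empty cells -> not full
  row 7: 3 empty cells -> not full
Total rows cleared: 4

Answer: 4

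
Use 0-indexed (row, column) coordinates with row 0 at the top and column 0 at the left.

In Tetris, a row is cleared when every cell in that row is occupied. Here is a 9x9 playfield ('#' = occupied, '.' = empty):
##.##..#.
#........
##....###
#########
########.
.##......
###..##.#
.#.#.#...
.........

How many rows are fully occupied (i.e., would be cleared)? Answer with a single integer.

Check each row:
  row 0: 4 empty cells -> not full
  row 1: 8 empty cells -> not full
  row 2: 4 empty cells -> not full
  row 3: 0 empty cells -> FULL (clear)
  row 4: 1 empty cell -> not full
  row 5: 7 empty cells -> not full
  row 6: 3 empty cells -> not full
  row 7: 6 empty cells -> not full
  row 8: 9 empty cells -> not full
Total rows cleared: 1

Answer: 1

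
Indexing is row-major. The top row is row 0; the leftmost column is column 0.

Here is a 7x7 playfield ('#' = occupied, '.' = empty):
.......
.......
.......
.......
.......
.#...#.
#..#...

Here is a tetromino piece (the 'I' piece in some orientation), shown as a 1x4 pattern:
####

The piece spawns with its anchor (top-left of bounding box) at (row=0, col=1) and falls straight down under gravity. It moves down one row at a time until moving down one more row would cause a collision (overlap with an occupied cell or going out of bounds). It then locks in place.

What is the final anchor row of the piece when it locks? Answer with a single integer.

Spawn at (row=0, col=1). Try each row:
  row 0: fits
  row 1: fits
  row 2: fits
  row 3: fits
  row 4: fits
  row 5: blocked -> lock at row 4

Answer: 4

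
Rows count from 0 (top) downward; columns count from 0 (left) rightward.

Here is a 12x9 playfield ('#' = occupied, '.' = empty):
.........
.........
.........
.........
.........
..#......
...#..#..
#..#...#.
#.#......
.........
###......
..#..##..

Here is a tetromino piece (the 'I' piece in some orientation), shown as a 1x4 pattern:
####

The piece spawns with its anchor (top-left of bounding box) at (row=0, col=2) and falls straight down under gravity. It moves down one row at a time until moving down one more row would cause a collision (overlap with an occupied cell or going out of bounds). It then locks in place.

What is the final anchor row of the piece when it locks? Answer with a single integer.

Answer: 4

Derivation:
Spawn at (row=0, col=2). Try each row:
  row 0: fits
  row 1: fits
  row 2: fits
  row 3: fits
  row 4: fits
  row 5: blocked -> lock at row 4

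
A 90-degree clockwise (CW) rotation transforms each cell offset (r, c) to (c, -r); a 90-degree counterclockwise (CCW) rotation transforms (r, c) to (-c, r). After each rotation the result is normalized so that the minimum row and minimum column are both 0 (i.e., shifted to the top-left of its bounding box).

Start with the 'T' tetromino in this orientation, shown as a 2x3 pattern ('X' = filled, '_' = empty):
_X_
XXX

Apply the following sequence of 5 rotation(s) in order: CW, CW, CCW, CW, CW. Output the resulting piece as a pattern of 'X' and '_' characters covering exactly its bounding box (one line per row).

Start:
_X_
XXX
After rotation 1 (CW):
X_
XX
X_
After rotation 2 (CW):
XXX
_X_
After rotation 3 (CCW):
X_
XX
X_
After rotation 4 (CW):
XXX
_X_
After rotation 5 (CW):
_X
XX
_X

Answer: _X
XX
_X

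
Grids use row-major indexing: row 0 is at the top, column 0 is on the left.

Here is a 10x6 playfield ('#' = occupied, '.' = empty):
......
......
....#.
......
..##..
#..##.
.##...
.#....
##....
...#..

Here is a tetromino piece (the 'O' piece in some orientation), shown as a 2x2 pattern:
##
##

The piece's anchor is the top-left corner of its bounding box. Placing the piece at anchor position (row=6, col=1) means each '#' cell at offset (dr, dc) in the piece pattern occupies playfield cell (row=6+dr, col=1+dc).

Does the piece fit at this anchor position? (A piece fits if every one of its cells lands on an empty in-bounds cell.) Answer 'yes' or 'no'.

Check each piece cell at anchor (6, 1):
  offset (0,0) -> (6,1): occupied ('#') -> FAIL
  offset (0,1) -> (6,2): occupied ('#') -> FAIL
  offset (1,0) -> (7,1): occupied ('#') -> FAIL
  offset (1,1) -> (7,2): empty -> OK
All cells valid: no

Answer: no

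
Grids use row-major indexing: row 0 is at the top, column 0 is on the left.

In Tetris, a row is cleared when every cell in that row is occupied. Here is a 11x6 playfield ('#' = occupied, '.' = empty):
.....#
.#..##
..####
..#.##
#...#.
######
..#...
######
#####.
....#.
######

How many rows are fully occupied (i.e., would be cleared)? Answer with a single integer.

Answer: 3

Derivation:
Check each row:
  row 0: 5 empty cells -> not full
  row 1: 3 empty cells -> not full
  row 2: 2 empty cells -> not full
  row 3: 3 empty cells -> not full
  row 4: 4 empty cells -> not full
  row 5: 0 empty cells -> FULL (clear)
  row 6: 5 empty cells -> not full
  row 7: 0 empty cells -> FULL (clear)
  row 8: 1 empty cell -> not full
  row 9: 5 empty cells -> not full
  row 10: 0 empty cells -> FULL (clear)
Total rows cleared: 3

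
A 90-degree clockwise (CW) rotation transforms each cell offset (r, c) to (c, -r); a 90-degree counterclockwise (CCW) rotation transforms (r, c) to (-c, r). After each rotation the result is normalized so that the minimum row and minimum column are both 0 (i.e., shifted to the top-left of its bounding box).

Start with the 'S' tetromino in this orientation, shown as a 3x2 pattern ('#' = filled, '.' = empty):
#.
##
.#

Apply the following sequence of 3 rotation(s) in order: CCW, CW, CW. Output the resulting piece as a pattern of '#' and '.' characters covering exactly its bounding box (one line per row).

Start:
#.
##
.#
After rotation 1 (CCW):
.##
##.
After rotation 2 (CW):
#.
##
.#
After rotation 3 (CW):
.##
##.

Answer: .##
##.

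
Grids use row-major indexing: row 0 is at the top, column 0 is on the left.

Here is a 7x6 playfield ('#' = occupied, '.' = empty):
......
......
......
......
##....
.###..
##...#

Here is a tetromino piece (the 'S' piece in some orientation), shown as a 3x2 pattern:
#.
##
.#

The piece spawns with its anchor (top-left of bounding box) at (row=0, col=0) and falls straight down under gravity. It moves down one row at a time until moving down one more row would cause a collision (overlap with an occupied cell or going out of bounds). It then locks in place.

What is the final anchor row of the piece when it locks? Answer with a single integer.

Spawn at (row=0, col=0). Try each row:
  row 0: fits
  row 1: fits
  row 2: blocked -> lock at row 1

Answer: 1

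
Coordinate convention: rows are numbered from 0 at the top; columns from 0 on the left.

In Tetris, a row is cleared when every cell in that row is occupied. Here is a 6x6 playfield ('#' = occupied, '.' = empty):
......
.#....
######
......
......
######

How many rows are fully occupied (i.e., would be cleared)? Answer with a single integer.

Check each row:
  row 0: 6 empty cells -> not full
  row 1: 5 empty cells -> not full
  row 2: 0 empty cells -> FULL (clear)
  row 3: 6 empty cells -> not full
  row 4: 6 empty cells -> not full
  row 5: 0 empty cells -> FULL (clear)
Total rows cleared: 2

Answer: 2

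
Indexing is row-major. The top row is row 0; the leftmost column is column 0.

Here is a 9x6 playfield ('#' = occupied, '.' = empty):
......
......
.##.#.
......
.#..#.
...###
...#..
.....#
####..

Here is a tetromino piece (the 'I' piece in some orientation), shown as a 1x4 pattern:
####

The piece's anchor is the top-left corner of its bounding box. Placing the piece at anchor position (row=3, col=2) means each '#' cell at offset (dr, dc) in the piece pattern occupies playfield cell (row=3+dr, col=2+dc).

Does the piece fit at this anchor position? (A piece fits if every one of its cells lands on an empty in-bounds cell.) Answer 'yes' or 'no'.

Check each piece cell at anchor (3, 2):
  offset (0,0) -> (3,2): empty -> OK
  offset (0,1) -> (3,3): empty -> OK
  offset (0,2) -> (3,4): empty -> OK
  offset (0,3) -> (3,5): empty -> OK
All cells valid: yes

Answer: yes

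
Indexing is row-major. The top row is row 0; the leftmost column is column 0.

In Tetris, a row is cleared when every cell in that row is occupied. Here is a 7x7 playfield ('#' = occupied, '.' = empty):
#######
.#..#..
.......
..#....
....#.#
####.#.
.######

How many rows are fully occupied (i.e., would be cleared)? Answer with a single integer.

Answer: 1

Derivation:
Check each row:
  row 0: 0 empty cells -> FULL (clear)
  row 1: 5 empty cells -> not full
  row 2: 7 empty cells -> not full
  row 3: 6 empty cells -> not full
  row 4: 5 empty cells -> not full
  row 5: 2 empty cells -> not full
  row 6: 1 empty cell -> not full
Total rows cleared: 1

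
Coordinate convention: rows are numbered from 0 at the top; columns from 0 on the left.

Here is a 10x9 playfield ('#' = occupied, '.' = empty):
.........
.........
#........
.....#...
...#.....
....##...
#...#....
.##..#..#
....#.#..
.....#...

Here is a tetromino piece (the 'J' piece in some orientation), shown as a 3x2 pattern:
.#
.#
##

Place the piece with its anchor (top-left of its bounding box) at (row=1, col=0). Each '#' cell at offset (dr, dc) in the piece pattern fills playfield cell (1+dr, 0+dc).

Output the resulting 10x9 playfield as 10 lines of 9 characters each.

Fill (1+0,0+1) = (1,1)
Fill (1+1,0+1) = (2,1)
Fill (1+2,0+0) = (3,0)
Fill (1+2,0+1) = (3,1)

Answer: .........
.#.......
##.......
##...#...
...#.....
....##...
#...#....
.##..#..#
....#.#..
.....#...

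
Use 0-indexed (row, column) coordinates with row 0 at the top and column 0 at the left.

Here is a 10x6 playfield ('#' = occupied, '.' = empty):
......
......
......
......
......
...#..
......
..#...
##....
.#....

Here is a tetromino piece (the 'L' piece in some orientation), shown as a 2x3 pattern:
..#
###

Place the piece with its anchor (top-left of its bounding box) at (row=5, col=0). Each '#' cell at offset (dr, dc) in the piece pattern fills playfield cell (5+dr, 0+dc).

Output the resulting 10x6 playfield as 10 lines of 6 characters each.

Answer: ......
......
......
......
......
..##..
###...
..#...
##....
.#....

Derivation:
Fill (5+0,0+2) = (5,2)
Fill (5+1,0+0) = (6,0)
Fill (5+1,0+1) = (6,1)
Fill (5+1,0+2) = (6,2)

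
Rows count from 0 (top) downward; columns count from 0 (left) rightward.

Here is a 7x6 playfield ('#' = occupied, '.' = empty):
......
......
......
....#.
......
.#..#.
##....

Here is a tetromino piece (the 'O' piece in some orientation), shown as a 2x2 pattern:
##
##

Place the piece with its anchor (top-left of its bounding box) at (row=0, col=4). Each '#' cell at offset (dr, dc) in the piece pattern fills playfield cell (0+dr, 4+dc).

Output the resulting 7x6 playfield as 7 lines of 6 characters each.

Fill (0+0,4+0) = (0,4)
Fill (0+0,4+1) = (0,5)
Fill (0+1,4+0) = (1,4)
Fill (0+1,4+1) = (1,5)

Answer: ....##
....##
......
....#.
......
.#..#.
##....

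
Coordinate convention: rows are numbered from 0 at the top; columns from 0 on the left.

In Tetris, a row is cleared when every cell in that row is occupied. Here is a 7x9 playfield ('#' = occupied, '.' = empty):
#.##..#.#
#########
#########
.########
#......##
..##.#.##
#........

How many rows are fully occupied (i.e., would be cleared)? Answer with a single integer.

Check each row:
  row 0: 4 empty cells -> not full
  row 1: 0 empty cells -> FULL (clear)
  row 2: 0 empty cells -> FULL (clear)
  row 3: 1 empty cell -> not full
  row 4: 6 empty cells -> not full
  row 5: 4 empty cells -> not full
  row 6: 8 empty cells -> not full
Total rows cleared: 2

Answer: 2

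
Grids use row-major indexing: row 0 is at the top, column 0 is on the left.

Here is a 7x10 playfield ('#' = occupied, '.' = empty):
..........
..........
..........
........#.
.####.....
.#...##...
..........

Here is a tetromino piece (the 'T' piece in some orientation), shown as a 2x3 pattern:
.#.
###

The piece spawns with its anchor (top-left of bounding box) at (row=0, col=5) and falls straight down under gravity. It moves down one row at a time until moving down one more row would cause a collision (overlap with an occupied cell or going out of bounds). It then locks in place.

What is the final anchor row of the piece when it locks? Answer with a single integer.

Answer: 3

Derivation:
Spawn at (row=0, col=5). Try each row:
  row 0: fits
  row 1: fits
  row 2: fits
  row 3: fits
  row 4: blocked -> lock at row 3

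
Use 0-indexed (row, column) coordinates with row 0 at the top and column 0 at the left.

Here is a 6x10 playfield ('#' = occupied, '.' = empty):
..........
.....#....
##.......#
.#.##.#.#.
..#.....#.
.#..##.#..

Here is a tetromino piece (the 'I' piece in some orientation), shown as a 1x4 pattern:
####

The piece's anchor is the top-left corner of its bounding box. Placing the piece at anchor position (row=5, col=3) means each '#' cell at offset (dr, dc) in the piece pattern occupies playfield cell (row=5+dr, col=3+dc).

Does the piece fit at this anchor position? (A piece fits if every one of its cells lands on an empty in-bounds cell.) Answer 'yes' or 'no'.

Check each piece cell at anchor (5, 3):
  offset (0,0) -> (5,3): empty -> OK
  offset (0,1) -> (5,4): occupied ('#') -> FAIL
  offset (0,2) -> (5,5): occupied ('#') -> FAIL
  offset (0,3) -> (5,6): empty -> OK
All cells valid: no

Answer: no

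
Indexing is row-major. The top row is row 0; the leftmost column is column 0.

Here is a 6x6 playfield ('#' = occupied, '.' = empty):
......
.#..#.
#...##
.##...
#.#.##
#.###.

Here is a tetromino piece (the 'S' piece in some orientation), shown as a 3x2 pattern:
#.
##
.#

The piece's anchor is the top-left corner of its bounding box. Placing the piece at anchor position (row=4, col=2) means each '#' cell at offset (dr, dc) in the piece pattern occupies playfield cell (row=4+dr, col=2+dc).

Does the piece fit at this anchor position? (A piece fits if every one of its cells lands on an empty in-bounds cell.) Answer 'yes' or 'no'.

Check each piece cell at anchor (4, 2):
  offset (0,0) -> (4,2): occupied ('#') -> FAIL
  offset (1,0) -> (5,2): occupied ('#') -> FAIL
  offset (1,1) -> (5,3): occupied ('#') -> FAIL
  offset (2,1) -> (6,3): out of bounds -> FAIL
All cells valid: no

Answer: no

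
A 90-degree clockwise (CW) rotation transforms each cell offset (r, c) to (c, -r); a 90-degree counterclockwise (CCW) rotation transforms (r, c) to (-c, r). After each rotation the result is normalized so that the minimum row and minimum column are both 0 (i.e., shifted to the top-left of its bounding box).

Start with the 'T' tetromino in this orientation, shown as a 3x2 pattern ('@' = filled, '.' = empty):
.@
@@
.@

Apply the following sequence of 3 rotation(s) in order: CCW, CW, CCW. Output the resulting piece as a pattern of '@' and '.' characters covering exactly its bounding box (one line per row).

Start:
.@
@@
.@
After rotation 1 (CCW):
@@@
.@.
After rotation 2 (CW):
.@
@@
.@
After rotation 3 (CCW):
@@@
.@.

Answer: @@@
.@.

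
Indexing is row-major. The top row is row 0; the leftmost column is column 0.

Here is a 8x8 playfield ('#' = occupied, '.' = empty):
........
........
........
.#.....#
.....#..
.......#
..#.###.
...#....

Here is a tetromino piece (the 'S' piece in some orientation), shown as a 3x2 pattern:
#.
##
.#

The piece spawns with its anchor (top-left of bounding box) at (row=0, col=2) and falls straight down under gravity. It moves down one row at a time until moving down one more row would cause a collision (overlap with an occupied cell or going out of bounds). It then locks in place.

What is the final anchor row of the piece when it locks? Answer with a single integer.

Spawn at (row=0, col=2). Try each row:
  row 0: fits
  row 1: fits
  row 2: fits
  row 3: fits
  row 4: fits
  row 5: blocked -> lock at row 4

Answer: 4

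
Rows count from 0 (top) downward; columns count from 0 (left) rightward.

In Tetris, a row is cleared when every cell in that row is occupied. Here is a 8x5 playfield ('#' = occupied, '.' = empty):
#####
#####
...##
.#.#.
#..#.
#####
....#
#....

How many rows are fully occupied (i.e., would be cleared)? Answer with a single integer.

Check each row:
  row 0: 0 empty cells -> FULL (clear)
  row 1: 0 empty cells -> FULL (clear)
  row 2: 3 empty cells -> not full
  row 3: 3 empty cells -> not full
  row 4: 3 empty cells -> not full
  row 5: 0 empty cells -> FULL (clear)
  row 6: 4 empty cells -> not full
  row 7: 4 empty cells -> not full
Total rows cleared: 3

Answer: 3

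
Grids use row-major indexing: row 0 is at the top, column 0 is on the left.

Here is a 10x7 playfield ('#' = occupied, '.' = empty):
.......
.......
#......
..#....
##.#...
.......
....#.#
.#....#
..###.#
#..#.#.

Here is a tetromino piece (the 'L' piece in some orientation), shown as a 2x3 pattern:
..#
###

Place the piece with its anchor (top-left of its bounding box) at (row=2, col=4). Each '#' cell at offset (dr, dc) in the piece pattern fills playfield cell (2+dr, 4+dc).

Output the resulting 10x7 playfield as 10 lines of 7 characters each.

Answer: .......
.......
#.....#
..#.###
##.#...
.......
....#.#
.#....#
..###.#
#..#.#.

Derivation:
Fill (2+0,4+2) = (2,6)
Fill (2+1,4+0) = (3,4)
Fill (2+1,4+1) = (3,5)
Fill (2+1,4+2) = (3,6)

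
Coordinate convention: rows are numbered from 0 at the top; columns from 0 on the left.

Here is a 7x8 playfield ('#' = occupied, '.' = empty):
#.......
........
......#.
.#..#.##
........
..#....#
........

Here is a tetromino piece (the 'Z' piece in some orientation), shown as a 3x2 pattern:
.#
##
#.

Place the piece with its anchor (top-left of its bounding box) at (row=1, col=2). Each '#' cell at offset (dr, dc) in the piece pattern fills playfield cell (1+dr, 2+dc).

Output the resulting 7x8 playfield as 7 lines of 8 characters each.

Fill (1+0,2+1) = (1,3)
Fill (1+1,2+0) = (2,2)
Fill (1+1,2+1) = (2,3)
Fill (1+2,2+0) = (3,2)

Answer: #.......
...#....
..##..#.
.##.#.##
........
..#....#
........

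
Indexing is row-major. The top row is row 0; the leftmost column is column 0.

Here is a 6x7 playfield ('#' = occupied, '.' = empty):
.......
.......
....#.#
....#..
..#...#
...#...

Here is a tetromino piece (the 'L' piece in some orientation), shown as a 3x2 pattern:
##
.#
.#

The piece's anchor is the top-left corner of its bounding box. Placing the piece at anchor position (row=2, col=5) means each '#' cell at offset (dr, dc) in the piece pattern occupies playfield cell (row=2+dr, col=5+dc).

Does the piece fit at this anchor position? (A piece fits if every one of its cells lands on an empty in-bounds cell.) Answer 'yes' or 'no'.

Check each piece cell at anchor (2, 5):
  offset (0,0) -> (2,5): empty -> OK
  offset (0,1) -> (2,6): occupied ('#') -> FAIL
  offset (1,1) -> (3,6): empty -> OK
  offset (2,1) -> (4,6): occupied ('#') -> FAIL
All cells valid: no

Answer: no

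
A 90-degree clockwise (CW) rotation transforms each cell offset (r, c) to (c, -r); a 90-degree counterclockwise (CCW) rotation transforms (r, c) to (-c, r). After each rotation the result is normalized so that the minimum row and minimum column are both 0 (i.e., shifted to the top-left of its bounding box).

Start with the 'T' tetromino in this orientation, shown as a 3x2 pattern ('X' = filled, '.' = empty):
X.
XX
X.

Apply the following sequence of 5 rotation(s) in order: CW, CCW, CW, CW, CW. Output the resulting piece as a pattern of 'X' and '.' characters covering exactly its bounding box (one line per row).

Start:
X.
XX
X.
After rotation 1 (CW):
XXX
.X.
After rotation 2 (CCW):
X.
XX
X.
After rotation 3 (CW):
XXX
.X.
After rotation 4 (CW):
.X
XX
.X
After rotation 5 (CW):
.X.
XXX

Answer: .X.
XXX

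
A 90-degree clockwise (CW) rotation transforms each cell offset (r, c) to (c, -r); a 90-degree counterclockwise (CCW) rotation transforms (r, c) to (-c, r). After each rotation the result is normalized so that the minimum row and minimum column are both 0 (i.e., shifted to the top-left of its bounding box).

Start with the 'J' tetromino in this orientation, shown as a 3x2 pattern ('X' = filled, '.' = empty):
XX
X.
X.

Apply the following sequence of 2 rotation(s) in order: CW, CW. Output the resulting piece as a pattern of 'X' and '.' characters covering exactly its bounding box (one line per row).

Start:
XX
X.
X.
After rotation 1 (CW):
XXX
..X
After rotation 2 (CW):
.X
.X
XX

Answer: .X
.X
XX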